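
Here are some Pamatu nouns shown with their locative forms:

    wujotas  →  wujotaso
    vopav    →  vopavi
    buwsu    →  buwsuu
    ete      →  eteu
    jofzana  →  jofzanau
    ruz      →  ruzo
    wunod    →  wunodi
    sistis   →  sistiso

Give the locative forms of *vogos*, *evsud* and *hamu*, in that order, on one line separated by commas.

The alternation tracks the final sound of the stem — -o when the stem ends in a sibilant (*wujotas*, *ruz*, *sistis*); -i when the stem ends in a non-sibilant consonant (*vopav*, *wunod*); -u when the stem ends in a vowel (*buwsu*, *ete*, *jofzana*).
The final sound of *vogos* is /s/, which is a sibilant, so the suffix is -o, giving *vogoso*.
The final sound of *evsud* is /d/, which is a non-sibilant consonant, so the suffix is -i, giving *evsudi*.
Since the final sound of *hamu* is /u/ (a vowel), it takes -u, giving *hamuu*.

vogoso, evsudi, hamuu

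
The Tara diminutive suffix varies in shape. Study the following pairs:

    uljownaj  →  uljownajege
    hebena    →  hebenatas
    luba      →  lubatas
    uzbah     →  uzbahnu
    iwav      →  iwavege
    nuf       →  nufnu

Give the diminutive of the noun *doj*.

Looking at the final sound of each stem: -nu when the stem ends in a voiceless consonant (*uzbah*, *nuf*); -ege when the stem ends in a voiced consonant (*uljownaj*, *iwav*); -tas when the stem ends in a vowel (*hebena*, *luba*).
Since the final sound of *doj* is /j/ (a voiced consonant), it takes -ege, giving *dojege*.

dojege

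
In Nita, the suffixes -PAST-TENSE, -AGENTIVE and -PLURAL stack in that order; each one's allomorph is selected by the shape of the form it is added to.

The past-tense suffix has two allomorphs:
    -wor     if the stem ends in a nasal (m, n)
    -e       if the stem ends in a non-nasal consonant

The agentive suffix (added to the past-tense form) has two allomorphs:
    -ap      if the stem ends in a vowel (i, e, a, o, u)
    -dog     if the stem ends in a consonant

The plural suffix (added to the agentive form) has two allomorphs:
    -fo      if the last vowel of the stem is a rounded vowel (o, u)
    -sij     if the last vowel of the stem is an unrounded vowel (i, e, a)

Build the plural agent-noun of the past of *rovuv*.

rovuveapsij

*rovuv* — final consonant /v/ (non-nasal) → -e → *rovuve*.
The past-tense form *rovuve* — final sound /e/ (a vowel) → -ap → *rovuveap*.
The agentive form *rovuveap* — last vowel /a/ (an unrounded vowel) → -sij → *rovuveapsij*.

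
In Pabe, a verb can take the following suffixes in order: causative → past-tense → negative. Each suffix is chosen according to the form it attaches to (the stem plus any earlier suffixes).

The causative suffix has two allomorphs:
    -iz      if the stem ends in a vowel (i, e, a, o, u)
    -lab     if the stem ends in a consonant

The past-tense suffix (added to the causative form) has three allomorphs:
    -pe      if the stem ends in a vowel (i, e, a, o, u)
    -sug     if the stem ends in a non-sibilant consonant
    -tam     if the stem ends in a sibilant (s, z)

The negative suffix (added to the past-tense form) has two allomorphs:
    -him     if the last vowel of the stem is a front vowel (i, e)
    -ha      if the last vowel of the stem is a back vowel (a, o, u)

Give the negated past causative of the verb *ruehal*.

*ruehal*: final sound = /l/, a consonant → -lab → *ruehallab*.
The causative form *ruehallab*: final sound = /b/, a non-sibilant consonant → -sug → *ruehallabsug*.
The last vowel of the past-tense form *ruehallabsug* is /u/, which is a back vowel, so the negative suffix is -ha, giving *ruehallabsugha*.

ruehallabsugha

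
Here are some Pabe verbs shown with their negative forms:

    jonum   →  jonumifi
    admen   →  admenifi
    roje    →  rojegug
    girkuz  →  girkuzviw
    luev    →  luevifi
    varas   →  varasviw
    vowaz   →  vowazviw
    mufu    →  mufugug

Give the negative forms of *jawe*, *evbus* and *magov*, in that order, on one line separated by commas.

jawegug, evbusviw, magovifi

The alternation tracks the final sound of the stem — -viw when the stem ends in a sibilant (*girkuz*, *varas*, *vowaz*); -ifi when the stem ends in a non-sibilant consonant (*jonum*, *admen*, *luev*); -gug when the stem ends in a vowel (*roje*, *mufu*).
Since the final sound of *jawe* is /e/ (a vowel), it takes -gug, giving *jawegug*.
The final sound of *evbus* is /s/, which is a sibilant, so the suffix is -viw, giving *evbusviw*.
*magov*: final sound = /v/, a non-sibilant consonant → -ifi → *magovifi*.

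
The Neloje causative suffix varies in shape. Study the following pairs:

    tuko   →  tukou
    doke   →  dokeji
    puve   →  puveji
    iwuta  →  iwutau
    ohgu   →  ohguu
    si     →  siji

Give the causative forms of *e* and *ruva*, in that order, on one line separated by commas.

Looking at the last vowel of each stem: -ji when the last vowel of the stem is a front vowel (*doke*, *puve*, *si*); -u when the last vowel of the stem is a back vowel (*tuko*, *iwuta*, *ohgu*).
The last vowel of *e* is /e/, which is a front vowel, so the suffix is -ji, giving *eji*.
*ruva* — last vowel /a/ (a back vowel) → -u → *ruvau*.

eji, ruvau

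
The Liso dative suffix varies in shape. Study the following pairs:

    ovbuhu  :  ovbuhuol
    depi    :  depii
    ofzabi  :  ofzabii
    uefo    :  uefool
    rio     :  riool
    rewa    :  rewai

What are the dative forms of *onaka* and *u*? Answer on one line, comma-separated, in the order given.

The alternation tracks the last vowel of the stem — -ol when the last vowel of the stem is a rounded vowel (*ovbuhu*, *uefo*, *rio*); -i when the last vowel of the stem is an unrounded vowel (*depi*, *ofzabi*, *rewa*).
The last vowel of *onaka* is /a/, which is an unrounded vowel, so the suffix is -i, giving *onakai*.
Since the last vowel of *u* is /u/ (a rounded vowel), it takes -ol, giving *uol*.

onakai, uol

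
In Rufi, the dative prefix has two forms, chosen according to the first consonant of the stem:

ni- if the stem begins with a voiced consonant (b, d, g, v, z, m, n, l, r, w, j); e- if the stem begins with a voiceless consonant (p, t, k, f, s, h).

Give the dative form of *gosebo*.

*gosebo* — first consonant /g/ (voiced) → ni- → *nigosebo*.

nigosebo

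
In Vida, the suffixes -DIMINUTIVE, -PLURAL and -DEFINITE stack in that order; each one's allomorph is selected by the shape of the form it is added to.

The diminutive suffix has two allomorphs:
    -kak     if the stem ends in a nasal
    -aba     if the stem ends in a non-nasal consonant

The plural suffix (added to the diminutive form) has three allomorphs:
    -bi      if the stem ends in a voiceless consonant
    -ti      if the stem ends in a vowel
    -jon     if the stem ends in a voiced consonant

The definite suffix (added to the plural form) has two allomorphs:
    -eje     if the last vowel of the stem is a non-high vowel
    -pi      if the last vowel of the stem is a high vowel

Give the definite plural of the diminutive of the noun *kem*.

*kem*: final consonant = /m/, a nasal → -kak → *kemkak*.
The diminutive form *kemkak* — final sound /k/ (a voiceless consonant) → -bi → *kemkakbi*.
Since the last vowel of the plural form *kemkakbi* is /i/ (a high vowel), it takes -pi, giving *kemkakbipi*.

kemkakbipi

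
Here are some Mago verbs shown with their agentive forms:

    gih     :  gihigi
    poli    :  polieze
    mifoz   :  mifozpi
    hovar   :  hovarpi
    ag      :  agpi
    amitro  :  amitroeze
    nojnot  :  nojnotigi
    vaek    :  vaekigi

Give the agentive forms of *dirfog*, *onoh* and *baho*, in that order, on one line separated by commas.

Looking at the final sound of each stem: -igi when the stem ends in a voiceless consonant (*gih*, *nojnot*, *vaek*); -pi when the stem ends in a voiced consonant (*mifoz*, *hovar*, *ag*); -eze when the stem ends in a vowel (*poli*, *amitro*).
*dirfog*: final sound = /g/, a voiced consonant → -pi → *dirfogpi*.
Since the final sound of *onoh* is /h/ (a voiceless consonant), it takes -igi, giving *onohigi*.
*baho*: final sound = /o/, a vowel → -eze → *bahoeze*.

dirfogpi, onohigi, bahoeze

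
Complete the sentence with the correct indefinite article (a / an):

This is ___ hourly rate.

an

The indefinite article is chosen by the initial *sound* of the following word, not its spelling.
*hourly* begins with the sound /aʊ/ (silent h) — a vowel sound.
So the article is *an*: This is an hourly rate.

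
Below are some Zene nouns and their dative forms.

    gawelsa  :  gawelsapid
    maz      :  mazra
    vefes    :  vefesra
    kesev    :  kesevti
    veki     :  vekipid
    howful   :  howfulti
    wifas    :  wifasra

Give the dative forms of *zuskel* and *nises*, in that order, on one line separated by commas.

The suffix is conditioned by the final sound: -ra when the stem ends in a sibilant (*maz*, *vefes*, *wifas*); -ti when the stem ends in a non-sibilant consonant (*kesev*, *howful*); -pid when the stem ends in a vowel (*gawelsa*, *veki*).
The final sound of *zuskel* is /l/, which is a non-sibilant consonant, so the suffix is -ti, giving *zuskelti*.
*nises* — final sound /s/ (a sibilant) → -ra → *nisesra*.

zuskelti, nisesra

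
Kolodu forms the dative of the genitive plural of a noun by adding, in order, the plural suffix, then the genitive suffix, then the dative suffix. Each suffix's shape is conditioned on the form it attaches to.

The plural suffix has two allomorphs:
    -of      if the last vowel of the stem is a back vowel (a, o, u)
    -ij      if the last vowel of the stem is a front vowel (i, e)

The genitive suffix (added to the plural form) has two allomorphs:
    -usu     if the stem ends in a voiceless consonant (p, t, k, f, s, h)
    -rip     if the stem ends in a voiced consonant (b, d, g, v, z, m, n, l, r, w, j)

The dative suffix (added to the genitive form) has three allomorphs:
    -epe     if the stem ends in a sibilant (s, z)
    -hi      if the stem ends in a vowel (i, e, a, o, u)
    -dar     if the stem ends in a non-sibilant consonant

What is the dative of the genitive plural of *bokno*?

boknoofusuhi

Since the last vowel of *bokno* is /o/ (a back vowel), it takes -of, giving *boknoof*.
The final consonant of the plural form *boknoof* is /f/, which is voiceless, so the genitive suffix is -usu, giving *boknoofusu*.
The final sound of the genitive form *boknoofusu* is /u/, which is a vowel, so the dative suffix is -hi, giving *boknoofusuhi*.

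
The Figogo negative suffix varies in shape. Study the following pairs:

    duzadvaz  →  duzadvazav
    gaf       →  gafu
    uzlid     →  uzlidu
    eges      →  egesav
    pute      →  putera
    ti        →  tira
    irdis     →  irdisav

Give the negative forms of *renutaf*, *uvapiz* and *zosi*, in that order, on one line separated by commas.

The pattern is sibilance of the final sound: -av when the stem ends in a sibilant (*duzadvaz*, *eges*, *irdis*); -u when the stem ends in a non-sibilant consonant (*gaf*, *uzlid*); -ra when the stem ends in a vowel (*pute*, *ti*).
*renutaf* — final sound /f/ (a non-sibilant consonant) → -u → *renutafu*.
The final sound of *uvapiz* is /z/, which is a sibilant, so the suffix is -av, giving *uvapizav*.
*zosi* — final sound /i/ (a vowel) → -ra → *zosira*.

renutafu, uvapizav, zosira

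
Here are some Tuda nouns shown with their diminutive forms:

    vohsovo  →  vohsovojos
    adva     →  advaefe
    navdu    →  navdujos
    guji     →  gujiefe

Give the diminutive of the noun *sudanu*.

sudanujos

Looking at the last vowel of each stem: -jos when the last vowel of the stem is a rounded vowel (*vohsovo*, *navdu*); -efe when the last vowel of the stem is an unrounded vowel (*adva*, *guji*).
*sudanu* — last vowel /u/ (a rounded vowel) → -jos → *sudanujos*.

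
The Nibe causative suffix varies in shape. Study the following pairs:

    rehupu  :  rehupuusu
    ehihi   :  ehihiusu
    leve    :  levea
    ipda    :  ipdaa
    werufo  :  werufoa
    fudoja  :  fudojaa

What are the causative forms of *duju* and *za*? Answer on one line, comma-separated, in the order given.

The suffix is conditioned by the last vowel: -usu when the last vowel of the stem is a high vowel (*rehupu*, *ehihi*); -a when the last vowel of the stem is a non-high vowel (*leve*, *ipda*, *werufo*, *fudoja*).
*duju*: last vowel = /u/, a high vowel → -usu → *dujuusu*.
*za* — last vowel /a/ (a non-high vowel) → -a → *zaa*.

dujuusu, zaa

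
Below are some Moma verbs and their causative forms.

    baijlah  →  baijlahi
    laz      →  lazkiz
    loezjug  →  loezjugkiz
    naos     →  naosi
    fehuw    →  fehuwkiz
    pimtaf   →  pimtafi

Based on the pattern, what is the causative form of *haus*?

hausi

The suffix is conditioned by the final consonant: -i when the stem ends in a voiceless consonant (*baijlah*, *naos*, *pimtaf*); -kiz when the stem ends in a voiced consonant (*laz*, *loezjug*, *fehuw*).
Since the final consonant of *haus* is /s/ (voiceless), it takes -i, giving *hausi*.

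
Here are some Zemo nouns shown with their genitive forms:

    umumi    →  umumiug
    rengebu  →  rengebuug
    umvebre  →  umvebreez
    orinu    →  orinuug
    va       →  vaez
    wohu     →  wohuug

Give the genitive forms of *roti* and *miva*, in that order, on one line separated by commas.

The pattern is height harmony: -ug when the last vowel of the stem is a high vowel (*umumi*, *rengebu*, *orinu*, *wohu*); -ez when the last vowel of the stem is a non-high vowel (*umvebre*, *va*).
*roti*: last vowel = /i/, a high vowel → -ug → *rotiug*.
*miva* — last vowel /a/ (a non-high vowel) → -ez → *mivaez*.

rotiug, mivaez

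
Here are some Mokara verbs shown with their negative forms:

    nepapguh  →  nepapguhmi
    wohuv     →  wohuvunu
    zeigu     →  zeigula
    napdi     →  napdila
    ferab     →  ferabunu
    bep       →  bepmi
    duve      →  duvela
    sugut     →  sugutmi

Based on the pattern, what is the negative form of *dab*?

The pattern is voicing of the final sound: -mi when the stem ends in a voiceless consonant (*nepapguh*, *bep*, *sugut*); -unu when the stem ends in a voiced consonant (*wohuv*, *ferab*); -la when the stem ends in a vowel (*zeigu*, *napdi*, *duve*).
*dab*: final sound = /b/, a voiced consonant → -unu → *dabunu*.

dabunu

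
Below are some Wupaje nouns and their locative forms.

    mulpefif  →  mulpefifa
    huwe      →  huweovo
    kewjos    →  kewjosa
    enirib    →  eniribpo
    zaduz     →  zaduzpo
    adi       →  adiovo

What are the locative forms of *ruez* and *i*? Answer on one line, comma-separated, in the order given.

The suffix is conditioned by the final sound: -a when the stem ends in a voiceless consonant (*mulpefif*, *kewjos*); -po when the stem ends in a voiced consonant (*enirib*, *zaduz*); -ovo when the stem ends in a vowel (*huwe*, *adi*).
The final sound of *ruez* is /z/, which is a voiced consonant, so the suffix is -po, giving *ruezpo*.
The final sound of *i* is /i/, which is a vowel, so the suffix is -ovo, giving *iovo*.

ruezpo, iovo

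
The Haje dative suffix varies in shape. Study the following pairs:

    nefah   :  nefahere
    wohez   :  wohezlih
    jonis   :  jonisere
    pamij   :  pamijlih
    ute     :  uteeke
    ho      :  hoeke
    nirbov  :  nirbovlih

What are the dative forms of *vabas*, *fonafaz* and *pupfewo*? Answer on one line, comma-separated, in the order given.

vabasere, fonafazlih, pupfewoeke

The suffix is conditioned by the final sound: -ere when the stem ends in a voiceless consonant (*nefah*, *jonis*); -lih when the stem ends in a voiced consonant (*wohez*, *pamij*, *nirbov*); -eke when the stem ends in a vowel (*ute*, *ho*).
Since the final sound of *vabas* is /s/ (a voiceless consonant), it takes -ere, giving *vabasere*.
*fonafaz*: final sound = /z/, a voiced consonant → -lih → *fonafazlih*.
*pupfewo* — final sound /o/ (a vowel) → -eke → *pupfewoeke*.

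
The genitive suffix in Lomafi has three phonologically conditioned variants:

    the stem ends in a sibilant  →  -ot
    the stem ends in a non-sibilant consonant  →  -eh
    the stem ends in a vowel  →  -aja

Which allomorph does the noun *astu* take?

-aja

*astu* — final sound /u/ (a vowel) → -aja.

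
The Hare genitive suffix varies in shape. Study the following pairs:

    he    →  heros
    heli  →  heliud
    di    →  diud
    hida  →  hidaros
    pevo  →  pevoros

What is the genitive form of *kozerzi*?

The pattern is height harmony: -ud when the last vowel of the stem is a high vowel (*heli*, *di*); -ros when the last vowel of the stem is a non-high vowel (*he*, *hida*, *pevo*).
The last vowel of *kozerzi* is /i/, which is a high vowel, so the suffix is -ud, giving *kozerziud*.

kozerziud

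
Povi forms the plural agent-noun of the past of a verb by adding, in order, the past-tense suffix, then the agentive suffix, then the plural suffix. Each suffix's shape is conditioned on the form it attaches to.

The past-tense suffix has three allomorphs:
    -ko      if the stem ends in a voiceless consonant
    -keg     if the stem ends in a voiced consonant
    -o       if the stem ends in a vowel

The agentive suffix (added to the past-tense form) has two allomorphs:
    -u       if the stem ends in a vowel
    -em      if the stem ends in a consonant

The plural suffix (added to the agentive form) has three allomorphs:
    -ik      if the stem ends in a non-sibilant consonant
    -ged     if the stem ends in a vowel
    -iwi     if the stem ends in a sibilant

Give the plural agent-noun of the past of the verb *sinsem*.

sinsemkegemik

Since the final sound of *sinsem* is /m/ (a voiced consonant), it takes -keg, giving *sinsemkeg*.
The past-tense form *sinsemkeg*: final sound = /g/, a consonant → -em → *sinsemkegem*.
The agentive form *sinsemkegem*: final sound = /m/, a non-sibilant consonant → -ik → *sinsemkegemik*.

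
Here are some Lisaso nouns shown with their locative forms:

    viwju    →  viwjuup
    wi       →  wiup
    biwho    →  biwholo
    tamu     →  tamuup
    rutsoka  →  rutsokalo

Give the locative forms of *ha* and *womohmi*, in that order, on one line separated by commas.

halo, womohmiup

The suffix is conditioned by the last vowel: -up when the last vowel of the stem is a high vowel (*viwju*, *wi*, *tamu*); -lo when the last vowel of the stem is a non-high vowel (*biwho*, *rutsoka*).
Since the last vowel of *ha* is /a/ (a non-high vowel), it takes -lo, giving *halo*.
*womohmi* — last vowel /i/ (a high vowel) → -up → *womohmiup*.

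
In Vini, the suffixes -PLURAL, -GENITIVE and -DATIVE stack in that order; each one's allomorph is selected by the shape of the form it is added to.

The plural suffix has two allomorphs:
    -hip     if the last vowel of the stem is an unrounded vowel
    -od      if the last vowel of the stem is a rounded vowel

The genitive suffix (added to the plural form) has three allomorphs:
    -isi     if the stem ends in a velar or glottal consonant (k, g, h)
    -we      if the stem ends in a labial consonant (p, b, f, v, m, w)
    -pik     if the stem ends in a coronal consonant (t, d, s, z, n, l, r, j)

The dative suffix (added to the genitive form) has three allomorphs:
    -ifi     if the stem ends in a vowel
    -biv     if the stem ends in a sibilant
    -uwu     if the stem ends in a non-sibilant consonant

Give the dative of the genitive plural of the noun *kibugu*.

kibuguodpikuwu

The last vowel of *kibugu* is /u/, which is a rounded vowel, so the plural suffix is -od, giving *kibuguod*.
The plural form *kibuguod* — final consonant /d/ (coronal) → -pik → *kibuguodpik*.
Since the final sound of the genitive form *kibuguodpik* is /k/ (a non-sibilant consonant), it takes -uwu, giving *kibuguodpikuwu*.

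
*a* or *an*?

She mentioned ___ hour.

an

The indefinite article is chosen by the initial *sound* of the following word, not its spelling.
*hour* begins with the sound /aʊ/ (silent h) — a vowel sound.
So the article is *an*: She mentioned an hour.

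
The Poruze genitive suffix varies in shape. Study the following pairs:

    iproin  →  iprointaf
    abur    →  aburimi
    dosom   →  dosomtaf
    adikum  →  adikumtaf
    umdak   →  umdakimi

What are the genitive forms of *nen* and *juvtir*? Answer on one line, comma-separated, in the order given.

The alternation tracks the final consonant of the stem — -taf when the stem ends in a nasal (*iproin*, *dosom*, *adikum*); -imi when the stem ends in a non-nasal consonant (*abur*, *umdak*).
The final consonant of *nen* is /n/, which is a nasal, so the suffix is -taf, giving *nentaf*.
*juvtir*: final consonant = /r/, non-nasal → -imi → *juvtirimi*.

nentaf, juvtirimi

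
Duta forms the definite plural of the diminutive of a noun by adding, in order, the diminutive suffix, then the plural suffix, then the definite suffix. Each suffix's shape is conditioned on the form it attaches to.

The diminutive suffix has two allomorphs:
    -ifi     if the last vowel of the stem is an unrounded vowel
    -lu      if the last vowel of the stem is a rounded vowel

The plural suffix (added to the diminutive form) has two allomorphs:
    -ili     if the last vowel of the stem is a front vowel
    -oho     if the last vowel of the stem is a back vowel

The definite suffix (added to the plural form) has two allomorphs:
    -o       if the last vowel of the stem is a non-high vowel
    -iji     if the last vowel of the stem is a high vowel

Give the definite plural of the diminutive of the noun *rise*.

riseifiiliiji

*rise*: last vowel = /e/, an unrounded vowel → -ifi → *riseifi*.
The last vowel of the diminutive form *riseifi* is /i/, which is a front vowel, so the plural suffix is -ili, giving *riseifiili*.
Since the last vowel of the plural form *riseifiili* is /i/ (a high vowel), it takes -iji, giving *riseifiiliiji*.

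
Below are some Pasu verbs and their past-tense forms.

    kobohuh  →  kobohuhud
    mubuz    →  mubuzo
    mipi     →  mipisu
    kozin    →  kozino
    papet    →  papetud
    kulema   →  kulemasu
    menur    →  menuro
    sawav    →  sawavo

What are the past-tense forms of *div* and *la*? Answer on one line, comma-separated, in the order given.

The suffix is conditioned by the final sound: -ud when the stem ends in a voiceless consonant (*kobohuh*, *papet*); -o when the stem ends in a voiced consonant (*mubuz*, *kozin*, *menur*, *sawav*); -su when the stem ends in a vowel (*mipi*, *kulema*).
*div*: final sound = /v/, a voiced consonant → -o → *divo*.
*la* — final sound /a/ (a vowel) → -su → *lasu*.

divo, lasu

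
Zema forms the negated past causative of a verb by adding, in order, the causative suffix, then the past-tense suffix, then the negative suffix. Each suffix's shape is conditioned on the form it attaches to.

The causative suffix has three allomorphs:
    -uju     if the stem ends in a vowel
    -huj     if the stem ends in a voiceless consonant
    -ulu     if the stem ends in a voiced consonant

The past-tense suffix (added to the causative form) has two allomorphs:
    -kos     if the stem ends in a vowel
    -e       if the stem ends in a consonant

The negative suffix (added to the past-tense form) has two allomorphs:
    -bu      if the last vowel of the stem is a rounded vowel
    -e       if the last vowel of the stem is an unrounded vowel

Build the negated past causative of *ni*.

niujukosbu

Since the final sound of *ni* is /i/ (a vowel), it takes -uju, giving *niuju*.
Since the final sound of the causative form *niuju* is /u/ (a vowel), it takes -kos, giving *niujukos*.
The past-tense form *niujukos*: last vowel = /o/, a rounded vowel → -bu → *niujukosbu*.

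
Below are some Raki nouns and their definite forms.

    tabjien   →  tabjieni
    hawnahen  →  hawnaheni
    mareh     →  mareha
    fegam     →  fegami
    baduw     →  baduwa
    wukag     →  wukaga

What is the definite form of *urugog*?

The alternation tracks the final consonant of the stem — -i when the stem ends in a nasal (*tabjien*, *hawnahen*, *fegam*); -a when the stem ends in a non-nasal consonant (*mareh*, *baduw*, *wukag*).
*urugog* — final consonant /g/ (non-nasal) → -a → *urugoga*.

urugoga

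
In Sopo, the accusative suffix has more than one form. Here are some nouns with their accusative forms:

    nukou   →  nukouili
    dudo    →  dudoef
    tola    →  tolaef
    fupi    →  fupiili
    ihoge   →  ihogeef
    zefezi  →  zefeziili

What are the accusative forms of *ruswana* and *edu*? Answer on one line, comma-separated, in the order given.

Looking at the last vowel of each stem: -ili when the last vowel of the stem is a high vowel (*nukou*, *fupi*, *zefezi*); -ef when the last vowel of the stem is a non-high vowel (*dudo*, *tola*, *ihoge*).
The last vowel of *ruswana* is /a/, which is a non-high vowel, so the suffix is -ef, giving *ruswanaef*.
*edu*: last vowel = /u/, a high vowel → -ili → *eduili*.

ruswanaef, eduili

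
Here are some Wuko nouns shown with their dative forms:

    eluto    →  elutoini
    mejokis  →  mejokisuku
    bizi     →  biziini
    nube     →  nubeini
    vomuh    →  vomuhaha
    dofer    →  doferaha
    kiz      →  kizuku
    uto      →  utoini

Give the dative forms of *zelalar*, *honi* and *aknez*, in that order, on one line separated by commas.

zelalaraha, honiini, aknezuku

The pattern is sibilance of the final sound: -uku when the stem ends in a sibilant (*mejokis*, *kiz*); -aha when the stem ends in a non-sibilant consonant (*vomuh*, *dofer*); -ini when the stem ends in a vowel (*eluto*, *bizi*, *nube*, *uto*).
Since the final sound of *zelalar* is /r/ (a non-sibilant consonant), it takes -aha, giving *zelalaraha*.
Since the final sound of *honi* is /i/ (a vowel), it takes -ini, giving *honiini*.
Since the final sound of *aknez* is /z/ (a sibilant), it takes -uku, giving *aknezuku*.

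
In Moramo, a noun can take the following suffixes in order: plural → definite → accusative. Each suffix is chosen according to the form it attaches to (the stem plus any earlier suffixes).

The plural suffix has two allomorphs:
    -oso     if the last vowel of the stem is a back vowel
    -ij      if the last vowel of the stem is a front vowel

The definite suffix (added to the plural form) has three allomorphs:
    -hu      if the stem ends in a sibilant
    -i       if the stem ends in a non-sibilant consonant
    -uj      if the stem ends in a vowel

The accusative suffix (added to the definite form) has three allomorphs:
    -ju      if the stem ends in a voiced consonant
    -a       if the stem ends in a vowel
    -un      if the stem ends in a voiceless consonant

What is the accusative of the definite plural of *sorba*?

sorbaosoujju

*sorba*: last vowel = /a/, a back vowel → -oso → *sorbaoso*.
The plural form *sorbaoso*: final sound = /o/, a vowel → -uj → *sorbaosouj*.
The definite form *sorbaosouj*: final sound = /j/, a voiced consonant → -ju → *sorbaosoujju*.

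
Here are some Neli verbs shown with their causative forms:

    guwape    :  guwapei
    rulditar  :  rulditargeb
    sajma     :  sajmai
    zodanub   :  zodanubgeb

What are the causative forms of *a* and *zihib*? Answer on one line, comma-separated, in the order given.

The alternation tracks the final sound of the stem — -geb when the stem ends in a consonant (*rulditar*, *zodanub*); -i when the stem ends in a vowel (*guwape*, *sajma*).
The final sound of *a* is /a/, which is a vowel, so the suffix is -i, giving *ai*.
Since the final sound of *zihib* is /b/ (a consonant), it takes -geb, giving *zihibgeb*.

ai, zihibgeb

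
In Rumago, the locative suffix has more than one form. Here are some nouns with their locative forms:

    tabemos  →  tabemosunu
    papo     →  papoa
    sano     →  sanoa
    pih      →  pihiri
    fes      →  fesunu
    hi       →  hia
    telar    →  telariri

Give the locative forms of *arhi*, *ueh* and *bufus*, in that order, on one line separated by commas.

arhia, uehiri, bufusunu

The suffix is conditioned by the final sound: -unu when the stem ends in a sibilant (*tabemos*, *fes*); -iri when the stem ends in a non-sibilant consonant (*pih*, *telar*); -a when the stem ends in a vowel (*papo*, *sano*, *hi*).
*arhi* — final sound /i/ (a vowel) → -a → *arhia*.
*ueh*: final sound = /h/, a non-sibilant consonant → -iri → *uehiri*.
The final sound of *bufus* is /s/, which is a sibilant, so the suffix is -unu, giving *bufusunu*.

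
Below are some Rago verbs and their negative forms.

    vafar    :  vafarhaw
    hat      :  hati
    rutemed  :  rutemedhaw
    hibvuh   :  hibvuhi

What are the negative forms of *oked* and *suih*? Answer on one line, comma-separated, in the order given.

The pattern is voicing of the final consonant: -i when the stem ends in a voiceless consonant (*hat*, *hibvuh*); -haw when the stem ends in a voiced consonant (*vafar*, *rutemed*).
*oked* — final consonant /d/ (voiced) → -haw → *okedhaw*.
*suih*: final consonant = /h/, voiceless → -i → *suihi*.

okedhaw, suihi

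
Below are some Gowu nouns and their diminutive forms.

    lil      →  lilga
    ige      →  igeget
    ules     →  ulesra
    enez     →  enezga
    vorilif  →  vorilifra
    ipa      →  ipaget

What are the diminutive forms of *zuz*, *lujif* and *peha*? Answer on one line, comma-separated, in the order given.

zuzga, lujifra, pehaget

The alternation tracks the final sound of the stem — -ra when the stem ends in a voiceless consonant (*ules*, *vorilif*); -ga when the stem ends in a voiced consonant (*lil*, *enez*); -get when the stem ends in a vowel (*ige*, *ipa*).
Since the final sound of *zuz* is /z/ (a voiced consonant), it takes -ga, giving *zuzga*.
The final sound of *lujif* is /f/, which is a voiceless consonant, so the suffix is -ra, giving *lujifra*.
*peha* — final sound /a/ (a vowel) → -get → *pehaget*.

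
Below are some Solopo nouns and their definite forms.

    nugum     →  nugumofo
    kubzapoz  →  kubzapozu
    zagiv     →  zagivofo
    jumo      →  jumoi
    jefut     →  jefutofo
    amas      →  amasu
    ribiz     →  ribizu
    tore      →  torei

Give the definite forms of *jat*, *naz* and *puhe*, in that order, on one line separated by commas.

jatofo, nazu, puhei

The suffix is conditioned by the final sound: -u when the stem ends in a sibilant (*kubzapoz*, *amas*, *ribiz*); -ofo when the stem ends in a non-sibilant consonant (*nugum*, *zagiv*, *jefut*); -i when the stem ends in a vowel (*jumo*, *tore*).
Since the final sound of *jat* is /t/ (a non-sibilant consonant), it takes -ofo, giving *jatofo*.
Since the final sound of *naz* is /z/ (a sibilant), it takes -u, giving *nazu*.
The final sound of *puhe* is /e/, which is a vowel, so the suffix is -i, giving *puhei*.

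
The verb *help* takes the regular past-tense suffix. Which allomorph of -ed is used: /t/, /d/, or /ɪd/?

/t/

The stem *help* ends in a voiceless consonant other than /t/.
The -ed suffix is realized as /ɪd/ after /t, d/; as /t/ after other voiceless consonants; and as /d/ after other voiced sounds.
So -ed on *help* is pronounced /t/.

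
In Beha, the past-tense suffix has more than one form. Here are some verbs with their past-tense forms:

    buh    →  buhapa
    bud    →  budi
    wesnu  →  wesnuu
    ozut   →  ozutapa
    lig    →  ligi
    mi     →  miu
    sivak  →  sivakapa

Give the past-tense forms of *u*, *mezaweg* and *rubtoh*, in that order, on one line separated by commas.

uu, mezawegi, rubtohapa

The pattern is voicing of the final sound: -apa when the stem ends in a voiceless consonant (*buh*, *ozut*, *sivak*); -i when the stem ends in a voiced consonant (*bud*, *lig*); -u when the stem ends in a vowel (*wesnu*, *mi*).
The final sound of *u* is /u/, which is a vowel, so the suffix is -u, giving *uu*.
*mezaweg*: final sound = /g/, a voiced consonant → -i → *mezawegi*.
Since the final sound of *rubtoh* is /h/ (a voiceless consonant), it takes -apa, giving *rubtohapa*.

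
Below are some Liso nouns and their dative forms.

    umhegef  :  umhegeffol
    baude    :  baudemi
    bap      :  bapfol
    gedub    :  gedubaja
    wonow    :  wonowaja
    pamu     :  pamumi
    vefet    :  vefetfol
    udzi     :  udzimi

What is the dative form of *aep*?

Looking at the final sound of each stem: -fol when the stem ends in a voiceless consonant (*umhegef*, *bap*, *vefet*); -aja when the stem ends in a voiced consonant (*gedub*, *wonow*); -mi when the stem ends in a vowel (*baude*, *pamu*, *udzi*).
*aep* — final sound /p/ (a voiceless consonant) → -fol → *aepfol*.

aepfol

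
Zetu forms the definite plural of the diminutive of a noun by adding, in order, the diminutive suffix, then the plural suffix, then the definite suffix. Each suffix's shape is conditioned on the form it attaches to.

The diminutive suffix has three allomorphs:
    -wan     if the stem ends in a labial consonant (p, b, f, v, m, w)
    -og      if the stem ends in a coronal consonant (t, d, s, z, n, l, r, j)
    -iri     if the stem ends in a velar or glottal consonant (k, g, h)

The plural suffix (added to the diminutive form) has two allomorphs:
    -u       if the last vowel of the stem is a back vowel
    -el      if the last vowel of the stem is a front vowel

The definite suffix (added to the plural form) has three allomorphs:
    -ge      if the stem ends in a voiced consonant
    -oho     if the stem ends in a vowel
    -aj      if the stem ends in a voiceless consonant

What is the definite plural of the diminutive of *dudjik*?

dudjikirielge

Since the final consonant of *dudjik* is /k/ (velar/glottal), it takes -iri, giving *dudjikiri*.
Since the last vowel of the diminutive form *dudjikiri* is /i/ (a front vowel), it takes -el, giving *dudjikiriel*.
The plural form *dudjikiriel* — final sound /l/ (a voiced consonant) → -ge → *dudjikirielge*.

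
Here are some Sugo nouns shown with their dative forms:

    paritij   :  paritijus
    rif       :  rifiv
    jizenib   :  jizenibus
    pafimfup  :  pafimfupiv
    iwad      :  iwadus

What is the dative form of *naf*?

nafiv

Looking at the final consonant of each stem: -iv when the stem ends in a voiceless consonant (*rif*, *pafimfup*); -us when the stem ends in a voiced consonant (*paritij*, *jizenib*, *iwad*).
*naf* — final consonant /f/ (voiceless) → -iv → *nafiv*.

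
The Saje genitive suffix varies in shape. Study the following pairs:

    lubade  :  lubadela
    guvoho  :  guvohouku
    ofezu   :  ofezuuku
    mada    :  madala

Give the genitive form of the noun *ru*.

The alternation tracks the last vowel of the stem — -uku when the last vowel of the stem is a rounded vowel (*guvoho*, *ofezu*); -la when the last vowel of the stem is an unrounded vowel (*lubade*, *mada*).
*ru* — last vowel /u/ (a rounded vowel) → -uku → *ruuku*.

ruuku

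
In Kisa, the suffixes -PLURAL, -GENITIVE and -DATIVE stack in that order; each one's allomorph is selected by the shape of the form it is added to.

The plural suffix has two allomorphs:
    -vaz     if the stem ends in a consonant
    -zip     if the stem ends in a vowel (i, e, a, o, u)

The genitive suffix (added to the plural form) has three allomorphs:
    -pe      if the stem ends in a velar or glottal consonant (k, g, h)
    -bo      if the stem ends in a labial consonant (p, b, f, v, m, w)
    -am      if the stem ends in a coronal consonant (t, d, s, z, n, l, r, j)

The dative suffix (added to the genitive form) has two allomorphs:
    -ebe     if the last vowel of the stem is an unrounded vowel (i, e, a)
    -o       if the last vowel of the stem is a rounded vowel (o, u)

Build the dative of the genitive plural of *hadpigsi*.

hadpigsizipboo

The final sound of *hadpigsi* is /i/, which is a vowel, so the plural suffix is -zip, giving *hadpigsizip*.
Since the final consonant of the plural form *hadpigsizip* is /p/ (labial), it takes -bo, giving *hadpigsizipbo*.
The last vowel of the genitive form *hadpigsizipbo* is /o/, which is a rounded vowel, so the dative suffix is -o, giving *hadpigsizipboo*.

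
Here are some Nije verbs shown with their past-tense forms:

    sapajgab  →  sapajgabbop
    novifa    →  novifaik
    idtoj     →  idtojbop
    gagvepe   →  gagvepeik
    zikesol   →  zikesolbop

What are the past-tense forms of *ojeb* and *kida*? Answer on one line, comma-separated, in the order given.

ojebbop, kidaik

Looking at the final sound of each stem: -bop when the stem ends in a consonant (*sapajgab*, *idtoj*, *zikesol*); -ik when the stem ends in a vowel (*novifa*, *gagvepe*).
*ojeb* — final sound /b/ (a consonant) → -bop → *ojebbop*.
*kida* — final sound /a/ (a vowel) → -ik → *kidaik*.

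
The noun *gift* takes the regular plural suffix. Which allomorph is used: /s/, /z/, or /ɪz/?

The stem *gift* ends in a voiceless non-sibilant consonant.
The plural suffix surfaces as /ɪz/ after sibilants, /s/ after other voiceless consonants, and /z/ after other voiced sounds.
So the plural -s on *gift* is pronounced /s/.

/s/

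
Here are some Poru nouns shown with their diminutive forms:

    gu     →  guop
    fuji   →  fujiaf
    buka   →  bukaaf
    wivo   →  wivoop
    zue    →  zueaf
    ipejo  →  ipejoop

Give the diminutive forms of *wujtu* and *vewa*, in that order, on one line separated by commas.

wujtuop, vewaaf

The suffix is conditioned by the last vowel: -op when the last vowel of the stem is a rounded vowel (*gu*, *wivo*, *ipejo*); -af when the last vowel of the stem is an unrounded vowel (*fuji*, *buka*, *zue*).
*wujtu* — last vowel /u/ (a rounded vowel) → -op → *wujtuop*.
Since the last vowel of *vewa* is /a/ (an unrounded vowel), it takes -af, giving *vewaaf*.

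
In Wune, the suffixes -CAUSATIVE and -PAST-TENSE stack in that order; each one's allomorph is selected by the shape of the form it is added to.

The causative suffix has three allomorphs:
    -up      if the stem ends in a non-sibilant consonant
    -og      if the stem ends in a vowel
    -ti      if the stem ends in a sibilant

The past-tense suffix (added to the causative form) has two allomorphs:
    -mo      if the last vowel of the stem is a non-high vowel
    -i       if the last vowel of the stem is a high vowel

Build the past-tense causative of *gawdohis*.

gawdohistii

*gawdohis*: final sound = /s/, a sibilant → -ti → *gawdohisti*.
Since the last vowel of the causative form *gawdohisti* is /i/ (a high vowel), it takes -i, giving *gawdohistii*.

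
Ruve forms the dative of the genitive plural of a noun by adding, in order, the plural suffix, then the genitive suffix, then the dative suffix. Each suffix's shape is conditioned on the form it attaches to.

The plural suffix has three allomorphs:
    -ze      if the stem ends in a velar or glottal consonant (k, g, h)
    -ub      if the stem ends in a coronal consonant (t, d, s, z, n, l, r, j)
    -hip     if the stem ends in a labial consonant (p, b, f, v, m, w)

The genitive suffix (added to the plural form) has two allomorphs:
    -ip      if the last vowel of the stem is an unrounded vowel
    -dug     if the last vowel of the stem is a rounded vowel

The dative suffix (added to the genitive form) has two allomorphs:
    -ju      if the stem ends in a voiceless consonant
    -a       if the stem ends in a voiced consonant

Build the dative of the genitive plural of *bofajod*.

bofajodubduga

The final consonant of *bofajod* is /d/, which is coronal, so the plural suffix is -ub, giving *bofajodub*.
The plural form *bofajodub* — last vowel /u/ (a rounded vowel) → -dug → *bofajodubdug*.
Since the final consonant of the genitive form *bofajodubdug* is /g/ (voiced), it takes -a, giving *bofajodubduga*.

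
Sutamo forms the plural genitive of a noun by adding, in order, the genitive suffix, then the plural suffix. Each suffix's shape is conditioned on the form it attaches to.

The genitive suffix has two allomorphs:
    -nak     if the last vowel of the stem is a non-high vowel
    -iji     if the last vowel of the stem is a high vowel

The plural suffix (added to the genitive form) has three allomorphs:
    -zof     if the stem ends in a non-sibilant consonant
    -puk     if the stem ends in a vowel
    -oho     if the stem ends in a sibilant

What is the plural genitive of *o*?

onakzof

*o* — last vowel /o/ (a non-high vowel) → -nak → *onak*.
The genitive form *onak*: final sound = /k/, a non-sibilant consonant → -zof → *onakzof*.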